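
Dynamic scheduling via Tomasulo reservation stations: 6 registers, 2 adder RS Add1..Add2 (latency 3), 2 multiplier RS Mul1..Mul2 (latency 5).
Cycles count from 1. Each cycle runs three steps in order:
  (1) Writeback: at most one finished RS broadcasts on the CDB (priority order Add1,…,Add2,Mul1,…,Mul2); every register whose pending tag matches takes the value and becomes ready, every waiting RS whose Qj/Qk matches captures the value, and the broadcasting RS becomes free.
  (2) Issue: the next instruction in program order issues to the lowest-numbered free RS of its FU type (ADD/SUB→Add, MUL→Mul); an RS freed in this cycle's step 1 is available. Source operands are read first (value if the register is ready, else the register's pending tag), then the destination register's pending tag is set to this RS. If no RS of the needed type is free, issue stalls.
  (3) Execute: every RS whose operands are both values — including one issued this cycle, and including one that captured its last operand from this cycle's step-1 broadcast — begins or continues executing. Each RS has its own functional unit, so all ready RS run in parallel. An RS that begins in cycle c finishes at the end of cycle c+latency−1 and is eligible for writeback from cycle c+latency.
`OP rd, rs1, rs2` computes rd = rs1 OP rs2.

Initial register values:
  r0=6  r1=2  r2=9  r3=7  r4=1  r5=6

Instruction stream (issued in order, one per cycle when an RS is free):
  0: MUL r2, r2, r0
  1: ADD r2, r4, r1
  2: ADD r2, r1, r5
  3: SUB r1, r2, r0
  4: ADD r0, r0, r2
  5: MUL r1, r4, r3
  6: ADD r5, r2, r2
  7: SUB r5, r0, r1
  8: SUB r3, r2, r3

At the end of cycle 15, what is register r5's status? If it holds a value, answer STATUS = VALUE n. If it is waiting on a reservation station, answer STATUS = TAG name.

STATUS = TAG Add2

c1: issue MUL r2<-Mul1 | r0:6,r1:2,r2:Mul1,r3:7,r4:1,r5:6
c2: issue ADD r2<-Add1 | r0:6,r1:2,r2:Add1,r3:7,r4:1,r5:6
c3: issue ADD r2<-Add2 | r0:6,r1:2,r2:Add2,r3:7,r4:1,r5:6
c4: stall | r0:6,r1:2,r2:Add2,r3:7,r4:1,r5:6
c5: CDB Add1=3; issue SUB r1<-Add1 | r0:6,r1:Add1,r2:Add2,r3:7,r4:1,r5:6
c6: CDB Add2=8; issue ADD r0<-Add2 | r0:Add2,r1:Add1,r2:8,r3:7,r4:1,r5:6
c7: CDB Mul1=54; issue MUL r1<-Mul1 | r0:Add2,r1:Mul1,r2:8,r3:7,r4:1,r5:6
c8: stall | r0:Add2,r1:Mul1,r2:8,r3:7,r4:1,r5:6
c9: CDB Add1=2; issue ADD r5<-Add1 | r0:Add2,r1:Mul1,r2:8,r3:7,r4:1,r5:Add1
c10: CDB Add2=14; issue SUB r5<-Add2 | r0:14,r1:Mul1,r2:8,r3:7,r4:1,r5:Add2
c11: stall | r0:14,r1:Mul1,r2:8,r3:7,r4:1,r5:Add2
c12: CDB Add1=16; issue SUB r3<-Add1 | r0:14,r1:Mul1,r2:8,r3:Add1,r4:1,r5:Add2
c13: CDB Mul1=7 | r0:14,r1:7,r2:8,r3:Add1,r4:1,r5:Add2
c14: - | r0:14,r1:7,r2:8,r3:Add1,r4:1,r5:Add2
c15: CDB Add1=1 | r0:14,r1:7,r2:8,r3:1,r4:1,r5:Add2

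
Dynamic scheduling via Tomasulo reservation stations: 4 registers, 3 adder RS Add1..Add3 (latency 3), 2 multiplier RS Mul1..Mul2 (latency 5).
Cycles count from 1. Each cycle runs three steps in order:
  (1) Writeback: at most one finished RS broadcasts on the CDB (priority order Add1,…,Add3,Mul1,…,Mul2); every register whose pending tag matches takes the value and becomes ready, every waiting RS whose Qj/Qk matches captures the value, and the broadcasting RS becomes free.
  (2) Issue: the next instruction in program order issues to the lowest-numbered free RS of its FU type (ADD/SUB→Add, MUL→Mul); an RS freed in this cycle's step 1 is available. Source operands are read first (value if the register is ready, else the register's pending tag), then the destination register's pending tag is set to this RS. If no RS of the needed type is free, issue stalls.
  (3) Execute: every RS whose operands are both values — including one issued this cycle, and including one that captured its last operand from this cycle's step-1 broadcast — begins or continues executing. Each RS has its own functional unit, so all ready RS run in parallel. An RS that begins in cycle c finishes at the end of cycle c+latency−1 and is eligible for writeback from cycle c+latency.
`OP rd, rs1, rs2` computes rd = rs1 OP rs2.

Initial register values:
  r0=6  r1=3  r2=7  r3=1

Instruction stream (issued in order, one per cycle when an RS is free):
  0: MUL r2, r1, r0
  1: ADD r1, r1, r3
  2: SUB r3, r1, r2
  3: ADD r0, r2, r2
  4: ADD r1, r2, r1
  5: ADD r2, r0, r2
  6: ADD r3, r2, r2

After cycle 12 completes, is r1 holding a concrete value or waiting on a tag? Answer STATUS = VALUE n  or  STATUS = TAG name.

cycle 1: issue MUL r2<-Mul1 // r0:6,r1:3,r2:Mul1,r3:1
cycle 2: issue ADD r1<-Add1 // r0:6,r1:Add1,r2:Mul1,r3:1
cycle 3: issue SUB r3<-Add2 // r0:6,r1:Add1,r2:Mul1,r3:Add2
cycle 4: issue ADD r0<-Add3 // r0:Add3,r1:Add1,r2:Mul1,r3:Add2
cycle 5: CDB Add1=4; issue ADD r1<-Add1 // r0:Add3,r1:Add1,r2:Mul1,r3:Add2
cycle 6: CDB Mul1=18; stall // r0:Add3,r1:Add1,r2:18,r3:Add2
cycle 7: stall // r0:Add3,r1:Add1,r2:18,r3:Add2
cycle 8: stall // r0:Add3,r1:Add1,r2:18,r3:Add2
cycle 9: CDB Add1=22; issue ADD r2<-Add1 // r0:Add3,r1:22,r2:Add1,r3:Add2
cycle 10: CDB Add2=-14; issue ADD r3<-Add2 // r0:Add3,r1:22,r2:Add1,r3:Add2
cycle 11: CDB Add3=36 // r0:36,r1:22,r2:Add1,r3:Add2
cycle 12: - // r0:36,r1:22,r2:Add1,r3:Add2

STATUS = VALUE 22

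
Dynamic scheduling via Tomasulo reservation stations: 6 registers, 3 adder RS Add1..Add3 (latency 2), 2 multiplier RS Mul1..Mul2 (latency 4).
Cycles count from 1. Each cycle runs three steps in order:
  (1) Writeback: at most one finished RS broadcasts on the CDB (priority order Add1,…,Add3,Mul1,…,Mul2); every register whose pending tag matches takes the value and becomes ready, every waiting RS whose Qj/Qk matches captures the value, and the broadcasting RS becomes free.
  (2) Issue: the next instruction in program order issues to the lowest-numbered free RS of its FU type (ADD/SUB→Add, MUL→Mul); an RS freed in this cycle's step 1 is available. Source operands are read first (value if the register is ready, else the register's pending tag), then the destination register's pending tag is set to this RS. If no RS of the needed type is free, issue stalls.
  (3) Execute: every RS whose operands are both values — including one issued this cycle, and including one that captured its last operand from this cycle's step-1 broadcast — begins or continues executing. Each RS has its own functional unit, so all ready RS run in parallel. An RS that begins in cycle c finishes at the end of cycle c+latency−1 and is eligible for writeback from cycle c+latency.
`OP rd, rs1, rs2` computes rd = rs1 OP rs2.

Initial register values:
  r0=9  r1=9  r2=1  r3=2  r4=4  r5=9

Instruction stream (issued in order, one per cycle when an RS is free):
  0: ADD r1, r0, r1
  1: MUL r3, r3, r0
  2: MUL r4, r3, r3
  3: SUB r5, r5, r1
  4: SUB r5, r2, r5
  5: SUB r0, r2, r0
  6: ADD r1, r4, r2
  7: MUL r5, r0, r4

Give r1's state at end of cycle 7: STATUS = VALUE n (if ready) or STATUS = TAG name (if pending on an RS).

  c1: issue ADD r1<-Add1  regs: r0:9,r1:Add1,r2:1,r3:2,r4:4,r5:9
  c2: issue MUL r3<-Mul1  regs: r0:9,r1:Add1,r2:1,r3:Mul1,r4:4,r5:9
  c3: CDB Add1=18; issue MUL r4<-Mul2  regs: r0:9,r1:18,r2:1,r3:Mul1,r4:Mul2,r5:9
  c4: issue SUB r5<-Add1  regs: r0:9,r1:18,r2:1,r3:Mul1,r4:Mul2,r5:Add1
  c5: issue SUB r5<-Add2  regs: r0:9,r1:18,r2:1,r3:Mul1,r4:Mul2,r5:Add2
  c6: CDB Add1=-9; issue SUB r0<-Add1  regs: r0:Add1,r1:18,r2:1,r3:Mul1,r4:Mul2,r5:Add2
  c7: CDB Mul1=18; issue ADD r1<-Add3  regs: r0:Add1,r1:Add3,r2:1,r3:18,r4:Mul2,r5:Add2

STATUS = TAG Add3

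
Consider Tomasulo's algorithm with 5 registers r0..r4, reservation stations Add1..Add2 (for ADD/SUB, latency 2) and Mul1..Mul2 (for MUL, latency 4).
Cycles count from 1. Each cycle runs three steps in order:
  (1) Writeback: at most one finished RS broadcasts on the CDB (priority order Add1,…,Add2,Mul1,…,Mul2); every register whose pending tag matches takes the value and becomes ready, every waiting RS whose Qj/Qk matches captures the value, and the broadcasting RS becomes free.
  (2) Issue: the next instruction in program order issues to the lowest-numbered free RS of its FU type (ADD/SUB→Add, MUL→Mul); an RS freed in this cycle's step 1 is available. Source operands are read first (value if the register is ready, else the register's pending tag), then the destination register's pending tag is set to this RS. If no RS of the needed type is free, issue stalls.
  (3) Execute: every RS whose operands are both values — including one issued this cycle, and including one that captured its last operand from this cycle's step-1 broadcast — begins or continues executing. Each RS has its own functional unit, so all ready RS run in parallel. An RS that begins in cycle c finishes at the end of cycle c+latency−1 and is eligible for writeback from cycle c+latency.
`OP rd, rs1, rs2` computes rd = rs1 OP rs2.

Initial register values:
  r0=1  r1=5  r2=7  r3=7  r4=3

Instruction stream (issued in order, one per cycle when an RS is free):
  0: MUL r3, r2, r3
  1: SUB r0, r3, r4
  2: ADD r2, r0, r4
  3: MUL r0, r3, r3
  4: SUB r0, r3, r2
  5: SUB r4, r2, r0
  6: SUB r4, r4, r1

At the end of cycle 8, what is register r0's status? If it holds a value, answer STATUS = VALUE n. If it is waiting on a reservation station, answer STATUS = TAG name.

cycle 1: issue MUL r3<-Mul1 // r0:1,r1:5,r2:7,r3:Mul1,r4:3
cycle 2: issue SUB r0<-Add1 // r0:Add1,r1:5,r2:7,r3:Mul1,r4:3
cycle 3: issue ADD r2<-Add2 // r0:Add1,r1:5,r2:Add2,r3:Mul1,r4:3
cycle 4: issue MUL r0<-Mul2 // r0:Mul2,r1:5,r2:Add2,r3:Mul1,r4:3
cycle 5: CDB Mul1=49; stall // r0:Mul2,r1:5,r2:Add2,r3:49,r4:3
cycle 6: stall // r0:Mul2,r1:5,r2:Add2,r3:49,r4:3
cycle 7: CDB Add1=46; issue SUB r0<-Add1 // r0:Add1,r1:5,r2:Add2,r3:49,r4:3
cycle 8: stall // r0:Add1,r1:5,r2:Add2,r3:49,r4:3

STATUS = TAG Add1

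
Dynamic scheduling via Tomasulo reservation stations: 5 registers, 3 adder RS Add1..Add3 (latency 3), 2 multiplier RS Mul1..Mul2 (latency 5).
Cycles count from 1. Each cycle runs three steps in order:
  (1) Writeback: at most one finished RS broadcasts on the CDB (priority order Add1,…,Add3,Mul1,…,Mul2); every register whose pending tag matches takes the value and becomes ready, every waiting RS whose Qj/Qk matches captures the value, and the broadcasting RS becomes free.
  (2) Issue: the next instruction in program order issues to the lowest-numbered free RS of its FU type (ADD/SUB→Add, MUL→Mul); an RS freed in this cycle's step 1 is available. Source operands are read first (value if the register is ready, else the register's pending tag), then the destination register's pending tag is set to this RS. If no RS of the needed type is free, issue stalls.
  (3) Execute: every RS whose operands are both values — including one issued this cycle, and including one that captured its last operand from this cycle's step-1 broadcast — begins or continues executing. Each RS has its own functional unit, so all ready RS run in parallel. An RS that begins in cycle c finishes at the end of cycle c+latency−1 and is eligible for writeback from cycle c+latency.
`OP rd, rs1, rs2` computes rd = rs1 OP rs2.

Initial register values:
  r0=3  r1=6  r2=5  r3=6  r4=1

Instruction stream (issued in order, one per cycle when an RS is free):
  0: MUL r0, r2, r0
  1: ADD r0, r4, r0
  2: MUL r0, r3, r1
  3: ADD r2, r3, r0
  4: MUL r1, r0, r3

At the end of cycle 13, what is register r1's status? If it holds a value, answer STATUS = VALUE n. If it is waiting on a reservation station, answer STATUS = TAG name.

cycle 1: issue MUL r0<-Mul1 // r0:Mul1,r1:6,r2:5,r3:6,r4:1
cycle 2: issue ADD r0<-Add1 // r0:Add1,r1:6,r2:5,r3:6,r4:1
cycle 3: issue MUL r0<-Mul2 // r0:Mul2,r1:6,r2:5,r3:6,r4:1
cycle 4: issue ADD r2<-Add2 // r0:Mul2,r1:6,r2:Add2,r3:6,r4:1
cycle 5: stall // r0:Mul2,r1:6,r2:Add2,r3:6,r4:1
cycle 6: CDB Mul1=15; issue MUL r1<-Mul1 // r0:Mul2,r1:Mul1,r2:Add2,r3:6,r4:1
cycle 7: - // r0:Mul2,r1:Mul1,r2:Add2,r3:6,r4:1
cycle 8: CDB Mul2=36 // r0:36,r1:Mul1,r2:Add2,r3:6,r4:1
cycle 9: CDB Add1=16 // r0:36,r1:Mul1,r2:Add2,r3:6,r4:1
cycle 10: - // r0:36,r1:Mul1,r2:Add2,r3:6,r4:1
cycle 11: CDB Add2=42 // r0:36,r1:Mul1,r2:42,r3:6,r4:1
cycle 12: - // r0:36,r1:Mul1,r2:42,r3:6,r4:1
cycle 13: CDB Mul1=216 // r0:36,r1:216,r2:42,r3:6,r4:1

STATUS = VALUE 216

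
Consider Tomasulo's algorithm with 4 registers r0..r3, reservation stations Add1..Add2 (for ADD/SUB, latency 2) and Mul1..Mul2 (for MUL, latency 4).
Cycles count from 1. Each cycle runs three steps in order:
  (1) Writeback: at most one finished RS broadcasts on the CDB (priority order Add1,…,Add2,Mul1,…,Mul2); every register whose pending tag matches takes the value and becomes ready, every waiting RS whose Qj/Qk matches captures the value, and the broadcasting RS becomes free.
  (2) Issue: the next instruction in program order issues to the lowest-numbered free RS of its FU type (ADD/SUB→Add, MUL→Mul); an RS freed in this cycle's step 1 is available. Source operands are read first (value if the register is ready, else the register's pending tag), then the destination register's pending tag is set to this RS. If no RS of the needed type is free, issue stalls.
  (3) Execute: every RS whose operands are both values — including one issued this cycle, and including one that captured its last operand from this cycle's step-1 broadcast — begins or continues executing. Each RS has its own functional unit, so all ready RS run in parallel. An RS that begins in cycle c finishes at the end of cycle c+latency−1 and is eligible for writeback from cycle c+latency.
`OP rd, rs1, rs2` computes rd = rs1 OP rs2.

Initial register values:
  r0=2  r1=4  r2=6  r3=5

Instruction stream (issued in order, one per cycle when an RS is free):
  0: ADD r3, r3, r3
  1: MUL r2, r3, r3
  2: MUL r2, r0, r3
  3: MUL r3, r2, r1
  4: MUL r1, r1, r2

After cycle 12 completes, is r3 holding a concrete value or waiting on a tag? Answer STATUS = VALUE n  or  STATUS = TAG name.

STATUS = VALUE 80

cycle 1: issue ADD r3<-Add1 // r0:2,r1:4,r2:6,r3:Add1
cycle 2: issue MUL r2<-Mul1 // r0:2,r1:4,r2:Mul1,r3:Add1
cycle 3: CDB Add1=10; issue MUL r2<-Mul2 // r0:2,r1:4,r2:Mul2,r3:10
cycle 4: stall // r0:2,r1:4,r2:Mul2,r3:10
cycle 5: stall // r0:2,r1:4,r2:Mul2,r3:10
cycle 6: stall // r0:2,r1:4,r2:Mul2,r3:10
cycle 7: CDB Mul1=100; issue MUL r3<-Mul1 // r0:2,r1:4,r2:Mul2,r3:Mul1
cycle 8: CDB Mul2=20; issue MUL r1<-Mul2 // r0:2,r1:Mul2,r2:20,r3:Mul1
cycle 9: - // r0:2,r1:Mul2,r2:20,r3:Mul1
cycle 10: - // r0:2,r1:Mul2,r2:20,r3:Mul1
cycle 11: - // r0:2,r1:Mul2,r2:20,r3:Mul1
cycle 12: CDB Mul1=80 // r0:2,r1:Mul2,r2:20,r3:80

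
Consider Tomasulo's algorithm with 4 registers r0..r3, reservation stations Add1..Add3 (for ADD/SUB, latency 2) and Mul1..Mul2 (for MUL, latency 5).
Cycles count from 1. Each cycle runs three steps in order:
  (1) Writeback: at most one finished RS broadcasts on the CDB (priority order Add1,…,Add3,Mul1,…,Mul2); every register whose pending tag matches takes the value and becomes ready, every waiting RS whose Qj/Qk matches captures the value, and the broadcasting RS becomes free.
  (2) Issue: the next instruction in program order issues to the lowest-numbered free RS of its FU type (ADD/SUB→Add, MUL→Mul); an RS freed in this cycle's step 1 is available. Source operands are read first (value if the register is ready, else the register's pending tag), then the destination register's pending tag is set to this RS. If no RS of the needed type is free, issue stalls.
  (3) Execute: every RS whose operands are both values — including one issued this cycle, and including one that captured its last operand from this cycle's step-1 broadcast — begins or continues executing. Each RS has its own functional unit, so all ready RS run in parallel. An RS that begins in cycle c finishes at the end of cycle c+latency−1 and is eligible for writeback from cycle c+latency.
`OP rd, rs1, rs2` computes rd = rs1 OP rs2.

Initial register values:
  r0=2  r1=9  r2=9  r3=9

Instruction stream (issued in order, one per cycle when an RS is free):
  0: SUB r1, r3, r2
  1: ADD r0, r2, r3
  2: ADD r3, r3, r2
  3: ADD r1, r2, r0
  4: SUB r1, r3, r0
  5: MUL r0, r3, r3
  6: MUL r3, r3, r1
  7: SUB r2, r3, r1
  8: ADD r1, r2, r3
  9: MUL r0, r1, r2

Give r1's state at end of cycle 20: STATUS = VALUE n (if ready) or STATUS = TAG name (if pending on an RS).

STATUS = VALUE 0

c1: issue SUB r1<-Add1 | r0:2,r1:Add1,r2:9,r3:9
c2: issue ADD r0<-Add2 | r0:Add2,r1:Add1,r2:9,r3:9
c3: CDB Add1=0; issue ADD r3<-Add1 | r0:Add2,r1:0,r2:9,r3:Add1
c4: CDB Add2=18; issue ADD r1<-Add2 | r0:18,r1:Add2,r2:9,r3:Add1
c5: CDB Add1=18; issue SUB r1<-Add1 | r0:18,r1:Add1,r2:9,r3:18
c6: CDB Add2=27; issue MUL r0<-Mul1 | r0:Mul1,r1:Add1,r2:9,r3:18
c7: CDB Add1=0; issue MUL r3<-Mul2 | r0:Mul1,r1:0,r2:9,r3:Mul2
c8: issue SUB r2<-Add1 | r0:Mul1,r1:0,r2:Add1,r3:Mul2
c9: issue ADD r1<-Add2 | r0:Mul1,r1:Add2,r2:Add1,r3:Mul2
c10: stall | r0:Mul1,r1:Add2,r2:Add1,r3:Mul2
c11: CDB Mul1=324; issue MUL r0<-Mul1 | r0:Mul1,r1:Add2,r2:Add1,r3:Mul2
c12: CDB Mul2=0 | r0:Mul1,r1:Add2,r2:Add1,r3:0
c13: - | r0:Mul1,r1:Add2,r2:Add1,r3:0
c14: CDB Add1=0 | r0:Mul1,r1:Add2,r2:0,r3:0
c15: - | r0:Mul1,r1:Add2,r2:0,r3:0
c16: CDB Add2=0 | r0:Mul1,r1:0,r2:0,r3:0
c17: - | r0:Mul1,r1:0,r2:0,r3:0
c18: - | r0:Mul1,r1:0,r2:0,r3:0
c19: - | r0:Mul1,r1:0,r2:0,r3:0
c20: - | r0:Mul1,r1:0,r2:0,r3:0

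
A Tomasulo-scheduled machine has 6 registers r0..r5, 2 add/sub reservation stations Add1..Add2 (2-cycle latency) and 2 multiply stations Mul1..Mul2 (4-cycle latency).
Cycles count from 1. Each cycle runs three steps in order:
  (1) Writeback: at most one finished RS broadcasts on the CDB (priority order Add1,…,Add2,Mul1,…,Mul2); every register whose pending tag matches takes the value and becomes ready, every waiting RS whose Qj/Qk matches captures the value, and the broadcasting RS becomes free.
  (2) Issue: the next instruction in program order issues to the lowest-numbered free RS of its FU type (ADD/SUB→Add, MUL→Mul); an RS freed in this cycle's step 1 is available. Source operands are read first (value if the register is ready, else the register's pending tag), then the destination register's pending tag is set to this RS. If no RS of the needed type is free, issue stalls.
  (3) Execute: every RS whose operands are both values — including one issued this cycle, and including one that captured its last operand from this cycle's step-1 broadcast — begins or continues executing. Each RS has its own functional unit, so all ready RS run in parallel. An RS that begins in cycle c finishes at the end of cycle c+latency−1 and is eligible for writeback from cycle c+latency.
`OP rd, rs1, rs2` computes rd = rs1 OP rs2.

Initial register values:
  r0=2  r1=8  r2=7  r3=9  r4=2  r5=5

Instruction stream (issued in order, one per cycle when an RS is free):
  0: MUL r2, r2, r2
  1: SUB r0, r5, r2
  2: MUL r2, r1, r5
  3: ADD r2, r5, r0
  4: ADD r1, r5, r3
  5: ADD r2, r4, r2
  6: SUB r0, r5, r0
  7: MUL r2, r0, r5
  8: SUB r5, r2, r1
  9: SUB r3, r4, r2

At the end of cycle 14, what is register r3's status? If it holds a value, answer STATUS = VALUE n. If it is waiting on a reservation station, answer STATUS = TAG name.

cycle 1: issue MUL r2<-Mul1 // r0:2,r1:8,r2:Mul1,r3:9,r4:2,r5:5
cycle 2: issue SUB r0<-Add1 // r0:Add1,r1:8,r2:Mul1,r3:9,r4:2,r5:5
cycle 3: issue MUL r2<-Mul2 // r0:Add1,r1:8,r2:Mul2,r3:9,r4:2,r5:5
cycle 4: issue ADD r2<-Add2 // r0:Add1,r1:8,r2:Add2,r3:9,r4:2,r5:5
cycle 5: CDB Mul1=49; stall // r0:Add1,r1:8,r2:Add2,r3:9,r4:2,r5:5
cycle 6: stall // r0:Add1,r1:8,r2:Add2,r3:9,r4:2,r5:5
cycle 7: CDB Add1=-44; issue ADD r1<-Add1 // r0:-44,r1:Add1,r2:Add2,r3:9,r4:2,r5:5
cycle 8: CDB Mul2=40; stall // r0:-44,r1:Add1,r2:Add2,r3:9,r4:2,r5:5
cycle 9: CDB Add1=14; issue ADD r2<-Add1 // r0:-44,r1:14,r2:Add1,r3:9,r4:2,r5:5
cycle 10: CDB Add2=-39; issue SUB r0<-Add2 // r0:Add2,r1:14,r2:Add1,r3:9,r4:2,r5:5
cycle 11: issue MUL r2<-Mul1 // r0:Add2,r1:14,r2:Mul1,r3:9,r4:2,r5:5
cycle 12: CDB Add1=-37; issue SUB r5<-Add1 // r0:Add2,r1:14,r2:Mul1,r3:9,r4:2,r5:Add1
cycle 13: CDB Add2=49; issue SUB r3<-Add2 // r0:49,r1:14,r2:Mul1,r3:Add2,r4:2,r5:Add1
cycle 14: - // r0:49,r1:14,r2:Mul1,r3:Add2,r4:2,r5:Add1

STATUS = TAG Add2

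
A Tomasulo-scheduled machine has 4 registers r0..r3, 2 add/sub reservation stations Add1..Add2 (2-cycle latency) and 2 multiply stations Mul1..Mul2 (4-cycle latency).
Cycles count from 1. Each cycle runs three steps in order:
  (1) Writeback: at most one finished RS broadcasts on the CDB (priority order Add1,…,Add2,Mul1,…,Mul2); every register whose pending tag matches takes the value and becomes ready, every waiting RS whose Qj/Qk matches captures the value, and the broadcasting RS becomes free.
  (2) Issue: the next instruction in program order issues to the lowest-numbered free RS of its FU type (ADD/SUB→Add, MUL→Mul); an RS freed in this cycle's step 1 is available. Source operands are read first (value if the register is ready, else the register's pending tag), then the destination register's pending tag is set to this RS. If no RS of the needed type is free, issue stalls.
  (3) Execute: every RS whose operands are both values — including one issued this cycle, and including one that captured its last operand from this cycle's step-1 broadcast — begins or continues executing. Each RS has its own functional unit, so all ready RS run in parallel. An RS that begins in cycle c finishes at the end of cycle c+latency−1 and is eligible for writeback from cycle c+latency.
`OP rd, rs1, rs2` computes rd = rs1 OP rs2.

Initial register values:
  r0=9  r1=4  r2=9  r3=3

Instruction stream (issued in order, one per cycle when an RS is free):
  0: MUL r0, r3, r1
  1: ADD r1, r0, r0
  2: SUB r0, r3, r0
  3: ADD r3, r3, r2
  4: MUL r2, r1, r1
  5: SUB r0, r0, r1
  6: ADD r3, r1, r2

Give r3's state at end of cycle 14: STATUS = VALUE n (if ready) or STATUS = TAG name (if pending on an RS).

STATUS = VALUE 600

cycle 1: issue MUL r0<-Mul1 // r0:Mul1,r1:4,r2:9,r3:3
cycle 2: issue ADD r1<-Add1 // r0:Mul1,r1:Add1,r2:9,r3:3
cycle 3: issue SUB r0<-Add2 // r0:Add2,r1:Add1,r2:9,r3:3
cycle 4: stall // r0:Add2,r1:Add1,r2:9,r3:3
cycle 5: CDB Mul1=12; stall // r0:Add2,r1:Add1,r2:9,r3:3
cycle 6: stall // r0:Add2,r1:Add1,r2:9,r3:3
cycle 7: CDB Add1=24; issue ADD r3<-Add1 // r0:Add2,r1:24,r2:9,r3:Add1
cycle 8: CDB Add2=-9; issue MUL r2<-Mul1 // r0:-9,r1:24,r2:Mul1,r3:Add1
cycle 9: CDB Add1=12; issue SUB r0<-Add1 // r0:Add1,r1:24,r2:Mul1,r3:12
cycle 10: issue ADD r3<-Add2 // r0:Add1,r1:24,r2:Mul1,r3:Add2
cycle 11: CDB Add1=-33 // r0:-33,r1:24,r2:Mul1,r3:Add2
cycle 12: CDB Mul1=576 // r0:-33,r1:24,r2:576,r3:Add2
cycle 13: - // r0:-33,r1:24,r2:576,r3:Add2
cycle 14: CDB Add2=600 // r0:-33,r1:24,r2:576,r3:600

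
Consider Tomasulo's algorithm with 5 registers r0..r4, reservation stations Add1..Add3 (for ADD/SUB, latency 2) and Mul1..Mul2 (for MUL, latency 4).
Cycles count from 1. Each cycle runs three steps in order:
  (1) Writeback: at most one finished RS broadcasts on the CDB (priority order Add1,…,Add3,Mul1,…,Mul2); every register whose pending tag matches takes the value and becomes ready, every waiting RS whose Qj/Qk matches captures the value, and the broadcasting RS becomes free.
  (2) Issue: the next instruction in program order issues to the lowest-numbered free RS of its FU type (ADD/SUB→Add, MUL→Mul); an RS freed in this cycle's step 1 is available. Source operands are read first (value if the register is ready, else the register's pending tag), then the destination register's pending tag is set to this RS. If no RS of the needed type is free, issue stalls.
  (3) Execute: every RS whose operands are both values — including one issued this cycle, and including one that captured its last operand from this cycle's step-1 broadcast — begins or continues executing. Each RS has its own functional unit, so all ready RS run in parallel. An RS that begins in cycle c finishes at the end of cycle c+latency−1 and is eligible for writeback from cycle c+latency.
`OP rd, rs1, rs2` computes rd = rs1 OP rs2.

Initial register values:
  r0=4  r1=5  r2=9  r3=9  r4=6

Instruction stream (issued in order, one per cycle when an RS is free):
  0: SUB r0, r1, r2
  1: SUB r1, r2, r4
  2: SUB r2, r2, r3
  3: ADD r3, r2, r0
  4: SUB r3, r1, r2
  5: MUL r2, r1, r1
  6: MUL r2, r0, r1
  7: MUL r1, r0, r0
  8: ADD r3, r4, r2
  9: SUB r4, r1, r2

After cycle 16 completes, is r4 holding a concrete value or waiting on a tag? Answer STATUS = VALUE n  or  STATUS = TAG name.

  c1: issue SUB r0<-Add1  regs: r0:Add1,r1:5,r2:9,r3:9,r4:6
  c2: issue SUB r1<-Add2  regs: r0:Add1,r1:Add2,r2:9,r3:9,r4:6
  c3: CDB Add1=-4; issue SUB r2<-Add1  regs: r0:-4,r1:Add2,r2:Add1,r3:9,r4:6
  c4: CDB Add2=3; issue ADD r3<-Add2  regs: r0:-4,r1:3,r2:Add1,r3:Add2,r4:6
  c5: CDB Add1=0; issue SUB r3<-Add1  regs: r0:-4,r1:3,r2:0,r3:Add1,r4:6
  c6: issue MUL r2<-Mul1  regs: r0:-4,r1:3,r2:Mul1,r3:Add1,r4:6
  c7: CDB Add1=3; issue MUL r2<-Mul2  regs: r0:-4,r1:3,r2:Mul2,r3:3,r4:6
  c8: CDB Add2=-4; stall  regs: r0:-4,r1:3,r2:Mul2,r3:3,r4:6
  c9: stall  regs: r0:-4,r1:3,r2:Mul2,r3:3,r4:6
  c10: CDB Mul1=9; issue MUL r1<-Mul1  regs: r0:-4,r1:Mul1,r2:Mul2,r3:3,r4:6
  c11: CDB Mul2=-12; issue ADD r3<-Add1  regs: r0:-4,r1:Mul1,r2:-12,r3:Add1,r4:6
  c12: issue SUB r4<-Add2  regs: r0:-4,r1:Mul1,r2:-12,r3:Add1,r4:Add2
  c13: CDB Add1=-6  regs: r0:-4,r1:Mul1,r2:-12,r3:-6,r4:Add2
  c14: CDB Mul1=16  regs: r0:-4,r1:16,r2:-12,r3:-6,r4:Add2
  c15: -  regs: r0:-4,r1:16,r2:-12,r3:-6,r4:Add2
  c16: CDB Add2=28  regs: r0:-4,r1:16,r2:-12,r3:-6,r4:28

STATUS = VALUE 28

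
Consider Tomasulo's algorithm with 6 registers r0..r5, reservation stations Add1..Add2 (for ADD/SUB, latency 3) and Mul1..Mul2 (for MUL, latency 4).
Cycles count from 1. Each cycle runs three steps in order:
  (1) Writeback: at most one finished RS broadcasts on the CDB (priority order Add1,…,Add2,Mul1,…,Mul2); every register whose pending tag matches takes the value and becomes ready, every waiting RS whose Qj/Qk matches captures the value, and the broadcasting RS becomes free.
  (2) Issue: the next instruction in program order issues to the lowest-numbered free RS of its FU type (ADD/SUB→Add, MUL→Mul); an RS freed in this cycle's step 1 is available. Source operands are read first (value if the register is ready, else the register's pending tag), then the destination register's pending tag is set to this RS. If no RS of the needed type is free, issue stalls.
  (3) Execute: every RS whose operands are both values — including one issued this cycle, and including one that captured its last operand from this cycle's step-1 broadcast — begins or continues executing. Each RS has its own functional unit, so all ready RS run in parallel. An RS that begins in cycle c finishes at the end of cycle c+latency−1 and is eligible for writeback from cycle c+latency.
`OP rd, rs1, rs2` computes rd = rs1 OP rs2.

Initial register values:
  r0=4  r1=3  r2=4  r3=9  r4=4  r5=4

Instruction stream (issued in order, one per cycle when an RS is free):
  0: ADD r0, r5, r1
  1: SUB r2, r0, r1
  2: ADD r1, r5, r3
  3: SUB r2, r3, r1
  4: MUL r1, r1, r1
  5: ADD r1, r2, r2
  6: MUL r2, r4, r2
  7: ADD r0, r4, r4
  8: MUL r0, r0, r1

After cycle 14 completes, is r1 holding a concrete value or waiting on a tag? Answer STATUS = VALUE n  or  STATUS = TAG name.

cycle 1: issue ADD r0<-Add1 // r0:Add1,r1:3,r2:4,r3:9,r4:4,r5:4
cycle 2: issue SUB r2<-Add2 // r0:Add1,r1:3,r2:Add2,r3:9,r4:4,r5:4
cycle 3: stall // r0:Add1,r1:3,r2:Add2,r3:9,r4:4,r5:4
cycle 4: CDB Add1=7; issue ADD r1<-Add1 // r0:7,r1:Add1,r2:Add2,r3:9,r4:4,r5:4
cycle 5: stall // r0:7,r1:Add1,r2:Add2,r3:9,r4:4,r5:4
cycle 6: stall // r0:7,r1:Add1,r2:Add2,r3:9,r4:4,r5:4
cycle 7: CDB Add1=13; issue SUB r2<-Add1 // r0:7,r1:13,r2:Add1,r3:9,r4:4,r5:4
cycle 8: CDB Add2=4; issue MUL r1<-Mul1 // r0:7,r1:Mul1,r2:Add1,r3:9,r4:4,r5:4
cycle 9: issue ADD r1<-Add2 // r0:7,r1:Add2,r2:Add1,r3:9,r4:4,r5:4
cycle 10: CDB Add1=-4; issue MUL r2<-Mul2 // r0:7,r1:Add2,r2:Mul2,r3:9,r4:4,r5:4
cycle 11: issue ADD r0<-Add1 // r0:Add1,r1:Add2,r2:Mul2,r3:9,r4:4,r5:4
cycle 12: CDB Mul1=169; issue MUL r0<-Mul1 // r0:Mul1,r1:Add2,r2:Mul2,r3:9,r4:4,r5:4
cycle 13: CDB Add2=-8 // r0:Mul1,r1:-8,r2:Mul2,r3:9,r4:4,r5:4
cycle 14: CDB Add1=8 // r0:Mul1,r1:-8,r2:Mul2,r3:9,r4:4,r5:4

STATUS = VALUE -8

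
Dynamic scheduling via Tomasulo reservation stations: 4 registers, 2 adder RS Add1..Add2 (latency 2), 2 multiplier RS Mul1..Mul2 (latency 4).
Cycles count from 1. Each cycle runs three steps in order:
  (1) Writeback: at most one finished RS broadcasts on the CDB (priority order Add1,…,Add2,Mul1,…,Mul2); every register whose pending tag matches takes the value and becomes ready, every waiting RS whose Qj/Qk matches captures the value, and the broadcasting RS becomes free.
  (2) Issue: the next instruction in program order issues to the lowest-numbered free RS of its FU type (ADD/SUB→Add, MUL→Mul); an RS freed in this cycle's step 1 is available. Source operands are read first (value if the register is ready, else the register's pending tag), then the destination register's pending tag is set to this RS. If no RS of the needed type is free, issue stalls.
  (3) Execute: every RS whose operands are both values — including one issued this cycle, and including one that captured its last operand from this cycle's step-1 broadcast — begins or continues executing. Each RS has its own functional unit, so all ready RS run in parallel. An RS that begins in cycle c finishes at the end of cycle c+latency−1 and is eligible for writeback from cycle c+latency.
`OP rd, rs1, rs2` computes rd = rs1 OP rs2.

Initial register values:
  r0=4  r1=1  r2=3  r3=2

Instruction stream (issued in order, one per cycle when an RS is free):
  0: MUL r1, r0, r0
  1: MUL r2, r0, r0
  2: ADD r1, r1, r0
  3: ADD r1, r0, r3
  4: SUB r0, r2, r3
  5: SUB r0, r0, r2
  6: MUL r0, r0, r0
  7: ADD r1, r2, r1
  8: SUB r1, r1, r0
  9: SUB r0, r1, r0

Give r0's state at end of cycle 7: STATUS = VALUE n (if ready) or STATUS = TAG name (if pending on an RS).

STATUS = TAG Add1

cycle 1: issue MUL r1<-Mul1 // r0:4,r1:Mul1,r2:3,r3:2
cycle 2: issue MUL r2<-Mul2 // r0:4,r1:Mul1,r2:Mul2,r3:2
cycle 3: issue ADD r1<-Add1 // r0:4,r1:Add1,r2:Mul2,r3:2
cycle 4: issue ADD r1<-Add2 // r0:4,r1:Add2,r2:Mul2,r3:2
cycle 5: CDB Mul1=16; stall // r0:4,r1:Add2,r2:Mul2,r3:2
cycle 6: CDB Add2=6; issue SUB r0<-Add2 // r0:Add2,r1:6,r2:Mul2,r3:2
cycle 7: CDB Add1=20; issue SUB r0<-Add1 // r0:Add1,r1:6,r2:Mul2,r3:2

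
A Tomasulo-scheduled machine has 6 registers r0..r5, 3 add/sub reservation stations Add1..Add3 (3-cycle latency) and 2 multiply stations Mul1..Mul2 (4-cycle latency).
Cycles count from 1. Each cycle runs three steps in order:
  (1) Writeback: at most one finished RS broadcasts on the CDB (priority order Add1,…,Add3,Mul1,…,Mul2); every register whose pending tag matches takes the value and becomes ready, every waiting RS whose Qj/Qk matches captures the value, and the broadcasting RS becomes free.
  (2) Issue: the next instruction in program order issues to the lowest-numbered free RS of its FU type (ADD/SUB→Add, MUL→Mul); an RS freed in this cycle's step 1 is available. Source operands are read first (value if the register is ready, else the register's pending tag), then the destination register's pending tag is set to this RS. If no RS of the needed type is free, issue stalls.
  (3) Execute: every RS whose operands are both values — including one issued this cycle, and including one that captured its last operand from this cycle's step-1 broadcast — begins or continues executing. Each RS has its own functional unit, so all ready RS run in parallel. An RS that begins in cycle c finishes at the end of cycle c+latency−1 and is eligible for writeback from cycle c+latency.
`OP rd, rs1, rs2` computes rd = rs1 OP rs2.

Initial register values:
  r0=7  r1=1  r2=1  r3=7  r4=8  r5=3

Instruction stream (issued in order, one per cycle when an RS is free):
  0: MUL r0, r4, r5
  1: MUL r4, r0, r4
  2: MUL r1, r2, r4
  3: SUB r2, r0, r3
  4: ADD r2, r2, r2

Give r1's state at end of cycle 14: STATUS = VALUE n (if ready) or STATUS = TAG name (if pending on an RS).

STATUS = VALUE 192

  c1: issue MUL r0<-Mul1  regs: r0:Mul1,r1:1,r2:1,r3:7,r4:8,r5:3
  c2: issue MUL r4<-Mul2  regs: r0:Mul1,r1:1,r2:1,r3:7,r4:Mul2,r5:3
  c3: stall  regs: r0:Mul1,r1:1,r2:1,r3:7,r4:Mul2,r5:3
  c4: stall  regs: r0:Mul1,r1:1,r2:1,r3:7,r4:Mul2,r5:3
  c5: CDB Mul1=24; issue MUL r1<-Mul1  regs: r0:24,r1:Mul1,r2:1,r3:7,r4:Mul2,r5:3
  c6: issue SUB r2<-Add1  regs: r0:24,r1:Mul1,r2:Add1,r3:7,r4:Mul2,r5:3
  c7: issue ADD r2<-Add2  regs: r0:24,r1:Mul1,r2:Add2,r3:7,r4:Mul2,r5:3
  c8: -  regs: r0:24,r1:Mul1,r2:Add2,r3:7,r4:Mul2,r5:3
  c9: CDB Add1=17  regs: r0:24,r1:Mul1,r2:Add2,r3:7,r4:Mul2,r5:3
  c10: CDB Mul2=192  regs: r0:24,r1:Mul1,r2:Add2,r3:7,r4:192,r5:3
  c11: -  regs: r0:24,r1:Mul1,r2:Add2,r3:7,r4:192,r5:3
  c12: CDB Add2=34  regs: r0:24,r1:Mul1,r2:34,r3:7,r4:192,r5:3
  c13: -  regs: r0:24,r1:Mul1,r2:34,r3:7,r4:192,r5:3
  c14: CDB Mul1=192  regs: r0:24,r1:192,r2:34,r3:7,r4:192,r5:3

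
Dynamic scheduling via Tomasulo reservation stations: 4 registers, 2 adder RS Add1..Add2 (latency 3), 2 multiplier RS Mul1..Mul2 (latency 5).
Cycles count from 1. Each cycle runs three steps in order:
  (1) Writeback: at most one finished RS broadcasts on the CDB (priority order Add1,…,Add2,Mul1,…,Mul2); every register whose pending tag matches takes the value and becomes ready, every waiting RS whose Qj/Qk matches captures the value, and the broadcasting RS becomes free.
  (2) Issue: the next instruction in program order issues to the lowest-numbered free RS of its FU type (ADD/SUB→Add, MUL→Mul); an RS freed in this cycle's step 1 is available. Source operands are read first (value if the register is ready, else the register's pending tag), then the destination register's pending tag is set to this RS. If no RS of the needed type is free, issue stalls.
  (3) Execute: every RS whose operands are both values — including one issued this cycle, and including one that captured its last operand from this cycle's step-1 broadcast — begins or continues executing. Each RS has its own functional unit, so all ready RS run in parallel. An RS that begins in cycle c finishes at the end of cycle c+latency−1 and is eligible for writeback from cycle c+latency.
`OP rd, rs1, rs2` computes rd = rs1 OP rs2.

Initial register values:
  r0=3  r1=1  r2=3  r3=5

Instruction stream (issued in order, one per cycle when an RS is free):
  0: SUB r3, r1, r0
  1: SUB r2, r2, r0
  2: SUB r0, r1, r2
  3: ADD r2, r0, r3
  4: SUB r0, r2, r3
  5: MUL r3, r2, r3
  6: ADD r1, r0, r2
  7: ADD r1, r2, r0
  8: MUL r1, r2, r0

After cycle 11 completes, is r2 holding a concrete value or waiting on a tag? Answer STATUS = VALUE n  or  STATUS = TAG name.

STATUS = VALUE -1

  c1: issue SUB r3<-Add1  regs: r0:3,r1:1,r2:3,r3:Add1
  c2: issue SUB r2<-Add2  regs: r0:3,r1:1,r2:Add2,r3:Add1
  c3: stall  regs: r0:3,r1:1,r2:Add2,r3:Add1
  c4: CDB Add1=-2; issue SUB r0<-Add1  regs: r0:Add1,r1:1,r2:Add2,r3:-2
  c5: CDB Add2=0; issue ADD r2<-Add2  regs: r0:Add1,r1:1,r2:Add2,r3:-2
  c6: stall  regs: r0:Add1,r1:1,r2:Add2,r3:-2
  c7: stall  regs: r0:Add1,r1:1,r2:Add2,r3:-2
  c8: CDB Add1=1; issue SUB r0<-Add1  regs: r0:Add1,r1:1,r2:Add2,r3:-2
  c9: issue MUL r3<-Mul1  regs: r0:Add1,r1:1,r2:Add2,r3:Mul1
  c10: stall  regs: r0:Add1,r1:1,r2:Add2,r3:Mul1
  c11: CDB Add2=-1; issue ADD r1<-Add2  regs: r0:Add1,r1:Add2,r2:-1,r3:Mul1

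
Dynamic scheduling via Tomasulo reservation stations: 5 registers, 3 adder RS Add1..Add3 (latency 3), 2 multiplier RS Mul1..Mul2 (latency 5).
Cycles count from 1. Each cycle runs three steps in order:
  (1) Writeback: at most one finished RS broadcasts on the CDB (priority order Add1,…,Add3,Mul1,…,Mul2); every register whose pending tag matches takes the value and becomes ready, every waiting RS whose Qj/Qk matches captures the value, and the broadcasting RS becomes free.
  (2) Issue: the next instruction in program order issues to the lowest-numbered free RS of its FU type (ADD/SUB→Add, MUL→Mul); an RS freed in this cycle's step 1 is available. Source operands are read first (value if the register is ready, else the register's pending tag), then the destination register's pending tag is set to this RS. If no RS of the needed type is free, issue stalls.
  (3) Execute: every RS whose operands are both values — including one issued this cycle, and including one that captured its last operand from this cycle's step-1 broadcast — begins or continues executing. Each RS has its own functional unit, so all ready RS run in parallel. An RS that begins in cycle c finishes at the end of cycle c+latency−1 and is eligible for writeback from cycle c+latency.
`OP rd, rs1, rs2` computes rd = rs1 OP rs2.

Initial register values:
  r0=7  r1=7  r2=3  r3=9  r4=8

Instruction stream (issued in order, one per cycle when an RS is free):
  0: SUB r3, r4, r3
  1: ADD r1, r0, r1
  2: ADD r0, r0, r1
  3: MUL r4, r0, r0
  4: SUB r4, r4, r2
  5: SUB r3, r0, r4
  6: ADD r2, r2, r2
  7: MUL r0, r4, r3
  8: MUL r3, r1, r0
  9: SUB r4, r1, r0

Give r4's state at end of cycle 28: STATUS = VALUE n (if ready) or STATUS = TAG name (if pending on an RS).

  c1: issue SUB r3<-Add1  regs: r0:7,r1:7,r2:3,r3:Add1,r4:8
  c2: issue ADD r1<-Add2  regs: r0:7,r1:Add2,r2:3,r3:Add1,r4:8
  c3: issue ADD r0<-Add3  regs: r0:Add3,r1:Add2,r2:3,r3:Add1,r4:8
  c4: CDB Add1=-1; issue MUL r4<-Mul1  regs: r0:Add3,r1:Add2,r2:3,r3:-1,r4:Mul1
  c5: CDB Add2=14; issue SUB r4<-Add1  regs: r0:Add3,r1:14,r2:3,r3:-1,r4:Add1
  c6: issue SUB r3<-Add2  regs: r0:Add3,r1:14,r2:3,r3:Add2,r4:Add1
  c7: stall  regs: r0:Add3,r1:14,r2:3,r3:Add2,r4:Add1
  c8: CDB Add3=21; issue ADD r2<-Add3  regs: r0:21,r1:14,r2:Add3,r3:Add2,r4:Add1
  c9: issue MUL r0<-Mul2  regs: r0:Mul2,r1:14,r2:Add3,r3:Add2,r4:Add1
  c10: stall  regs: r0:Mul2,r1:14,r2:Add3,r3:Add2,r4:Add1
  c11: CDB Add3=6; stall  regs: r0:Mul2,r1:14,r2:6,r3:Add2,r4:Add1
  c12: stall  regs: r0:Mul2,r1:14,r2:6,r3:Add2,r4:Add1
  c13: CDB Mul1=441; issue MUL r3<-Mul1  regs: r0:Mul2,r1:14,r2:6,r3:Mul1,r4:Add1
  c14: issue SUB r4<-Add3  regs: r0:Mul2,r1:14,r2:6,r3:Mul1,r4:Add3
  c15: -  regs: r0:Mul2,r1:14,r2:6,r3:Mul1,r4:Add3
  c16: CDB Add1=438  regs: r0:Mul2,r1:14,r2:6,r3:Mul1,r4:Add3
  c17: -  regs: r0:Mul2,r1:14,r2:6,r3:Mul1,r4:Add3
  c18: -  regs: r0:Mul2,r1:14,r2:6,r3:Mul1,r4:Add3
  c19: CDB Add2=-417  regs: r0:Mul2,r1:14,r2:6,r3:Mul1,r4:Add3
  c20: -  regs: r0:Mul2,r1:14,r2:6,r3:Mul1,r4:Add3
  c21: -  regs: r0:Mul2,r1:14,r2:6,r3:Mul1,r4:Add3
  c22: -  regs: r0:Mul2,r1:14,r2:6,r3:Mul1,r4:Add3
  c23: -  regs: r0:Mul2,r1:14,r2:6,r3:Mul1,r4:Add3
  c24: CDB Mul2=-182646  regs: r0:-182646,r1:14,r2:6,r3:Mul1,r4:Add3
  c25: -  regs: r0:-182646,r1:14,r2:6,r3:Mul1,r4:Add3
  c26: -  regs: r0:-182646,r1:14,r2:6,r3:Mul1,r4:Add3
  c27: CDB Add3=182660  regs: r0:-182646,r1:14,r2:6,r3:Mul1,r4:182660
  c28: -  regs: r0:-182646,r1:14,r2:6,r3:Mul1,r4:182660

STATUS = VALUE 182660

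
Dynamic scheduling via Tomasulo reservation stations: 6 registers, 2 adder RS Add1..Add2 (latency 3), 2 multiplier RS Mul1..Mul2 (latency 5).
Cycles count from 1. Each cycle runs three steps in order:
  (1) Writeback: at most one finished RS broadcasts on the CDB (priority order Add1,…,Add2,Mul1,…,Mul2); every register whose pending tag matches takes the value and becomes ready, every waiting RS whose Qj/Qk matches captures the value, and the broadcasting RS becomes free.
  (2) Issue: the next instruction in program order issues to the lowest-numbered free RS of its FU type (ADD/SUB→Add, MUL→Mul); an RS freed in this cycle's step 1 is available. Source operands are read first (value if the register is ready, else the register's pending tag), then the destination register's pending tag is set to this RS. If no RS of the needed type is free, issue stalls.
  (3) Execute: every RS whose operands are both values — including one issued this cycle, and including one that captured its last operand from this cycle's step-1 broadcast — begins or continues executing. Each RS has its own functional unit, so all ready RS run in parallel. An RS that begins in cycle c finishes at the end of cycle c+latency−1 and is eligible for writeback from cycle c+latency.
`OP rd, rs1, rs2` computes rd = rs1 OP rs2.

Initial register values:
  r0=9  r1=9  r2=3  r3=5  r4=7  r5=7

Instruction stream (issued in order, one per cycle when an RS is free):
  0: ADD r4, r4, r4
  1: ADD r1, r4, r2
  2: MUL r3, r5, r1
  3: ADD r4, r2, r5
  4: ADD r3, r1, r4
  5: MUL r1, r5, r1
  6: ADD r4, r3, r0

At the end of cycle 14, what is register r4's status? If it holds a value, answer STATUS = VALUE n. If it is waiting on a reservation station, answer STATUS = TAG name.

cycle 1: issue ADD r4<-Add1 // r0:9,r1:9,r2:3,r3:5,r4:Add1,r5:7
cycle 2: issue ADD r1<-Add2 // r0:9,r1:Add2,r2:3,r3:5,r4:Add1,r5:7
cycle 3: issue MUL r3<-Mul1 // r0:9,r1:Add2,r2:3,r3:Mul1,r4:Add1,r5:7
cycle 4: CDB Add1=14; issue ADD r4<-Add1 // r0:9,r1:Add2,r2:3,r3:Mul1,r4:Add1,r5:7
cycle 5: stall // r0:9,r1:Add2,r2:3,r3:Mul1,r4:Add1,r5:7
cycle 6: stall // r0:9,r1:Add2,r2:3,r3:Mul1,r4:Add1,r5:7
cycle 7: CDB Add1=10; issue ADD r3<-Add1 // r0:9,r1:Add2,r2:3,r3:Add1,r4:10,r5:7
cycle 8: CDB Add2=17; issue MUL r1<-Mul2 // r0:9,r1:Mul2,r2:3,r3:Add1,r4:10,r5:7
cycle 9: issue ADD r4<-Add2 // r0:9,r1:Mul2,r2:3,r3:Add1,r4:Add2,r5:7
cycle 10: - // r0:9,r1:Mul2,r2:3,r3:Add1,r4:Add2,r5:7
cycle 11: CDB Add1=27 // r0:9,r1:Mul2,r2:3,r3:27,r4:Add2,r5:7
cycle 12: - // r0:9,r1:Mul2,r2:3,r3:27,r4:Add2,r5:7
cycle 13: CDB Mul1=119 // r0:9,r1:Mul2,r2:3,r3:27,r4:Add2,r5:7
cycle 14: CDB Add2=36 // r0:9,r1:Mul2,r2:3,r3:27,r4:36,r5:7

STATUS = VALUE 36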